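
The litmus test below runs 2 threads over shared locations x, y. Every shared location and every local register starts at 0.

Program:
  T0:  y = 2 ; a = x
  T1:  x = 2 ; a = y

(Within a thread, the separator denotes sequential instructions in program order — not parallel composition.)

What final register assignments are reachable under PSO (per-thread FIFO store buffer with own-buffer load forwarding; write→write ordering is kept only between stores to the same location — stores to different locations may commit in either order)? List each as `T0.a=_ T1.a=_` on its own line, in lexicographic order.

outcome vector order: (T0.a,T1.a)
|PSO outcomes| = 4

T0.a=0 T1.a=0
T0.a=0 T1.a=2
T0.a=2 T1.a=0
T0.a=2 T1.a=2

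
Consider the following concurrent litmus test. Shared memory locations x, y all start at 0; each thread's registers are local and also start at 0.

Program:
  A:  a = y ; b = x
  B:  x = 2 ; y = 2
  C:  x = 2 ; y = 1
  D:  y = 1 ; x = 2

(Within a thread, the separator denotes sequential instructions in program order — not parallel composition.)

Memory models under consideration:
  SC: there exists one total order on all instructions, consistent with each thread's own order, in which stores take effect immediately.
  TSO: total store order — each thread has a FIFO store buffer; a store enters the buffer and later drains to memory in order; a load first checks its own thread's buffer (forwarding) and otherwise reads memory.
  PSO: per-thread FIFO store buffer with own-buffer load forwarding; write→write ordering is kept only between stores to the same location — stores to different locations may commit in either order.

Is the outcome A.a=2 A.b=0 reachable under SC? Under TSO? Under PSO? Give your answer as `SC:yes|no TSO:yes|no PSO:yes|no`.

SC:no TSO:no PSO:yes

outcome vector order: (A.a,A.b)
SC: 5 outcomes — {0/0; 0/2; 1/0; 1/2; 2/2}
TSO: 5 outcomes — {0/0; 0/2; 1/0; 1/2; 2/2}
PSO: 6 outcomes — {0/0; 0/2; 1/0; 1/2; 2/0; 2/2}
target 2/0 ∈ {PSO}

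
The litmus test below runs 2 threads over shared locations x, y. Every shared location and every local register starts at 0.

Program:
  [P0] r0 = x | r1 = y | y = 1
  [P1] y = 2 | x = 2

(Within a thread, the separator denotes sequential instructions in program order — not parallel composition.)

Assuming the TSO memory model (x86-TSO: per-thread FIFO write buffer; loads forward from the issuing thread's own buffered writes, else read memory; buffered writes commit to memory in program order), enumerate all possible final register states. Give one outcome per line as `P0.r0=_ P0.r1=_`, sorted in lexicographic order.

outcome vector order: (P0.r0,P0.r1)
|TSO outcomes| = 3

P0.r0=0 P0.r1=0
P0.r0=0 P0.r1=2
P0.r0=2 P0.r1=2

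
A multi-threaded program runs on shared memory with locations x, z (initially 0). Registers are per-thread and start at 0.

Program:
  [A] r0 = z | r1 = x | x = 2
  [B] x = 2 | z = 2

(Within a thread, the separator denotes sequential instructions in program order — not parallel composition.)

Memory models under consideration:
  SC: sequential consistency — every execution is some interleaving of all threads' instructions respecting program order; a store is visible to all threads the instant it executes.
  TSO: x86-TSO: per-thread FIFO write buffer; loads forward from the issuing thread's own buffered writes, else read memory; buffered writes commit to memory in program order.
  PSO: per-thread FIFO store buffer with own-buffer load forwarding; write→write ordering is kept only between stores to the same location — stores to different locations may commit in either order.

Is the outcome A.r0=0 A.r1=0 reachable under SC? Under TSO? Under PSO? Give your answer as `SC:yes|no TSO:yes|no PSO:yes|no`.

SC:yes TSO:yes PSO:yes

outcome vector order: (A.r0,A.r1)
[SC] allowed = {<0 0>, <0 2>, <2 2>}
[TSO] allowed = {<0 0>, <0 2>, <2 2>}
[PSO] allowed = {<0 0>, <0 2>, <2 0>, <2 2>}
target <0 0> ∈ {SC,TSO,PSO}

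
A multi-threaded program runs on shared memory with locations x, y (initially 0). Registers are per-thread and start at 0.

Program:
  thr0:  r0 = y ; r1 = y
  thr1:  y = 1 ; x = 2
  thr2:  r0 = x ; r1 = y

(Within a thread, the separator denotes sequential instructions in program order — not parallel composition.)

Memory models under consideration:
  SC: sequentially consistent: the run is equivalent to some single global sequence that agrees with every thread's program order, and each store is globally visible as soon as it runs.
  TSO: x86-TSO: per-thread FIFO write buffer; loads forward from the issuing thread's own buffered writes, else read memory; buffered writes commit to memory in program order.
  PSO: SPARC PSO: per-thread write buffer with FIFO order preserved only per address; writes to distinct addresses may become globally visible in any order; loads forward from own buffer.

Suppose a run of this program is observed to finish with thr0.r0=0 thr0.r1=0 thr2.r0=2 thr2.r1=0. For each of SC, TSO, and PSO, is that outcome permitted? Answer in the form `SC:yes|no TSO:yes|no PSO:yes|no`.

SC:no TSO:no PSO:yes

outcome vector order: (thr0.r0,thr0.r1,thr2.r0,thr2.r1)
SC (9): 0/0/0/0; 0/0/0/1; 0/0/2/1; 0/1/0/0; 0/1/0/1; 0/1/2/1; 1/1/0/0; 1/1/0/1; 1/1/2/1
TSO (9): 0/0/0/0; 0/0/0/1; 0/0/2/1; 0/1/0/0; 0/1/0/1; 0/1/2/1; 1/1/0/0; 1/1/0/1; 1/1/2/1
PSO (12): 0/0/0/0; 0/0/0/1; 0/0/2/0; 0/0/2/1; 0/1/0/0; 0/1/0/1; 0/1/2/0; 0/1/2/1; 1/1/0/0; 1/1/0/1; 1/1/2/0; 1/1/2/1
target 0/0/2/0 ∈ {PSO}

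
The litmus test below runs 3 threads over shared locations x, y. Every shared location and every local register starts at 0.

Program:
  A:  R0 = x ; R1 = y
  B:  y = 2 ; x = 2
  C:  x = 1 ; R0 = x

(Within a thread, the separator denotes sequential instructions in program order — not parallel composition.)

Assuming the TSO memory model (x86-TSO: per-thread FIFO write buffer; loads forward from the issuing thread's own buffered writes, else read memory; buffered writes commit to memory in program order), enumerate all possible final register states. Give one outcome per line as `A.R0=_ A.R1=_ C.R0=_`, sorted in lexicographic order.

A.R0=0 A.R1=0 C.R0=1
A.R0=0 A.R1=0 C.R0=2
A.R0=0 A.R1=2 C.R0=1
A.R0=0 A.R1=2 C.R0=2
A.R0=1 A.R1=0 C.R0=1
A.R0=1 A.R1=0 C.R0=2
A.R0=1 A.R1=2 C.R0=1
A.R0=1 A.R1=2 C.R0=2
A.R0=2 A.R1=2 C.R0=1
A.R0=2 A.R1=2 C.R0=2

outcome vector order: (A.R0,A.R1,C.R0)
|TSO outcomes| = 10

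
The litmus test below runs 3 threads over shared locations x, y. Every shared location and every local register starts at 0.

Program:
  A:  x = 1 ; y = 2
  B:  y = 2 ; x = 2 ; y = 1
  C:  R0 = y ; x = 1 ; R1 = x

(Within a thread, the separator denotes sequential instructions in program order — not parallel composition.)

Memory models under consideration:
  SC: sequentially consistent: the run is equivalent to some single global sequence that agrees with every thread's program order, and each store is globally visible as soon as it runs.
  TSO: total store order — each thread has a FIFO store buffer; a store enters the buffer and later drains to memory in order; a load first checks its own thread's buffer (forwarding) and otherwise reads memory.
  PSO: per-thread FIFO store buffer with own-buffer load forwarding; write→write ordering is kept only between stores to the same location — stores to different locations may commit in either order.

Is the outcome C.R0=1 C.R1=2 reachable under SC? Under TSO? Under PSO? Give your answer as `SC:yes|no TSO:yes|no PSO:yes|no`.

outcome vector order: (C.R0,C.R1)
SC (5): <0 1> <0 2> <1 1> <2 1> <2 2>
TSO (5): <0 1> <0 2> <1 1> <2 1> <2 2>
PSO (6): <0 1> <0 2> <1 1> <1 2> <2 1> <2 2>
target <1 2> ∈ {PSO}

SC:no TSO:no PSO:yes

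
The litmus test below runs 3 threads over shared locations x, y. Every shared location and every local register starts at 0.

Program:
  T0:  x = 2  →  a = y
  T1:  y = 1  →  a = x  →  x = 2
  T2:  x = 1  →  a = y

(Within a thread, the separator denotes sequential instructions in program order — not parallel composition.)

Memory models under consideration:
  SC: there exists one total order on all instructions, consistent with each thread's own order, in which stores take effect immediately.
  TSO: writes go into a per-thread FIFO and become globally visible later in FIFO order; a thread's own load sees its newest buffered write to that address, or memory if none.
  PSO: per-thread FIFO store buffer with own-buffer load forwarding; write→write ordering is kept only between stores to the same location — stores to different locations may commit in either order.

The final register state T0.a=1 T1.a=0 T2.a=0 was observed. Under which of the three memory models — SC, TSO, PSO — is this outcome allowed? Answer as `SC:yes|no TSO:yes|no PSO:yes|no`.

outcome vector order: (T0.a,T1.a,T2.a)
SC: 9 outcomes — {(0,1,0), (0,1,1), (0,2,0), (0,2,1), (1,0,1), (1,1,0), (1,1,1), (1,2,0), (1,2,1)}
TSO: 12 outcomes — {(0,0,0), (0,0,1), (0,1,0), (0,1,1), (0,2,0), (0,2,1), (1,0,0), (1,0,1), (1,1,0), (1,1,1), (1,2,0), (1,2,1)}
PSO: 12 outcomes — {(0,0,0), (0,0,1), (0,1,0), (0,1,1), (0,2,0), (0,2,1), (1,0,0), (1,0,1), (1,1,0), (1,1,1), (1,2,0), (1,2,1)}
target (1,0,0) ∈ {TSO,PSO}

SC:no TSO:yes PSO:yes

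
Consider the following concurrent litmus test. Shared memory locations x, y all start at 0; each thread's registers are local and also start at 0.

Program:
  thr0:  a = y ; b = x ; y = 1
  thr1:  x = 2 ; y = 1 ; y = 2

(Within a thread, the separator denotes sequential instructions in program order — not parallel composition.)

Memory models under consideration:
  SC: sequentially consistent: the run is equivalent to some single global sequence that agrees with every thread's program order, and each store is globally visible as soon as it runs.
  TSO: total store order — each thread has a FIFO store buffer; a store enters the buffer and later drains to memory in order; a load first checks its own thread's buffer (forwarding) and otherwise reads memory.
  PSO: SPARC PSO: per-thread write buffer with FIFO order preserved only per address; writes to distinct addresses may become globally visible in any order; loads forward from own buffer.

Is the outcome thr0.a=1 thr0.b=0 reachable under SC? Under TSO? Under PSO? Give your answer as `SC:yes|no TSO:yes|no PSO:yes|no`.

outcome vector order: (thr0.a,thr0.b)
SC: 4 outcomes — {00 02 12 22}
TSO: 4 outcomes — {00 02 12 22}
PSO: 6 outcomes — {00 02 10 12 20 22}
target 10 ∈ {PSO}

SC:no TSO:no PSO:yes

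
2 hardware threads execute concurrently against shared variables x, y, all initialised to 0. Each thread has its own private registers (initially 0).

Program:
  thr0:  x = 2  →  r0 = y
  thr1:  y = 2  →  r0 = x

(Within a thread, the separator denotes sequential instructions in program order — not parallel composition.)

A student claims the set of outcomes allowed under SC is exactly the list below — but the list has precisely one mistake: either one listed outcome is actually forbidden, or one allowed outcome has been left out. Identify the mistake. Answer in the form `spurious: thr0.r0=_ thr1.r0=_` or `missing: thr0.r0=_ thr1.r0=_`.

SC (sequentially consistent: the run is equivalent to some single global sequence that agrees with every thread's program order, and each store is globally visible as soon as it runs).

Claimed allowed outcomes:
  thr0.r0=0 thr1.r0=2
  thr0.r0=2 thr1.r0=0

missing: thr0.r0=2 thr1.r0=2

outcome vector order: (thr0.r0,thr1.r0)
[SC] allowed = {02; 20; 22}
SC∖claimed = {22}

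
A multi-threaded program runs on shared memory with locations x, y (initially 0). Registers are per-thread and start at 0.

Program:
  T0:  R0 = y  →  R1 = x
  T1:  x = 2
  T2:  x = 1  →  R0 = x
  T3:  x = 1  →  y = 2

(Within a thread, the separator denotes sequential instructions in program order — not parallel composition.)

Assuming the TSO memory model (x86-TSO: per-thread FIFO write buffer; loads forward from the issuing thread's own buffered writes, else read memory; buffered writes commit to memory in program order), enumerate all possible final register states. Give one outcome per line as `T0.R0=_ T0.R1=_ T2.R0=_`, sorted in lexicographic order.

outcome vector order: (T0.R0,T0.R1,T2.R0)
|TSO outcomes| = 10

T0.R0=0 T0.R1=0 T2.R0=1
T0.R0=0 T0.R1=0 T2.R0=2
T0.R0=0 T0.R1=1 T2.R0=1
T0.R0=0 T0.R1=1 T2.R0=2
T0.R0=0 T0.R1=2 T2.R0=1
T0.R0=0 T0.R1=2 T2.R0=2
T0.R0=2 T0.R1=1 T2.R0=1
T0.R0=2 T0.R1=1 T2.R0=2
T0.R0=2 T0.R1=2 T2.R0=1
T0.R0=2 T0.R1=2 T2.R0=2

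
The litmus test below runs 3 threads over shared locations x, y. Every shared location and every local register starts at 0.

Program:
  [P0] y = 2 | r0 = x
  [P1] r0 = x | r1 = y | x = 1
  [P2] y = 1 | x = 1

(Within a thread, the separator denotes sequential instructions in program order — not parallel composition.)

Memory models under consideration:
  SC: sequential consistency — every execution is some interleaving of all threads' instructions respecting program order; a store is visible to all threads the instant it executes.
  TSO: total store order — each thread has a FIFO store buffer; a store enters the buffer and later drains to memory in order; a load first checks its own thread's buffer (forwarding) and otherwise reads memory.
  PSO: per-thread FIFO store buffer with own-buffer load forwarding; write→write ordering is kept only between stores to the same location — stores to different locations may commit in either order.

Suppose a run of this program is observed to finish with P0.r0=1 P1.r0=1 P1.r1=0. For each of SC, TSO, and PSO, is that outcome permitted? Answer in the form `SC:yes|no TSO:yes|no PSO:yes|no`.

SC:no TSO:no PSO:yes

outcome vector order: (P0.r0,P1.r0,P1.r1)
[SC] allowed = {(0,0,0), (0,0,1), (0,0,2), (0,1,1), (0,1,2), (1,0,0), (1,0,1), (1,0,2), (1,1,1), (1,1,2)}
[TSO] allowed = {(0,0,0), (0,0,1), (0,0,2), (0,1,1), (0,1,2), (1,0,0), (1,0,1), (1,0,2), (1,1,1), (1,1,2)}
[PSO] allowed = {(0,0,0), (0,0,1), (0,0,2), (0,1,0), (0,1,1), (0,1,2), (1,0,0), (1,0,1), (1,0,2), (1,1,0), (1,1,1), (1,1,2)}
target (1,1,0) ∈ {PSO}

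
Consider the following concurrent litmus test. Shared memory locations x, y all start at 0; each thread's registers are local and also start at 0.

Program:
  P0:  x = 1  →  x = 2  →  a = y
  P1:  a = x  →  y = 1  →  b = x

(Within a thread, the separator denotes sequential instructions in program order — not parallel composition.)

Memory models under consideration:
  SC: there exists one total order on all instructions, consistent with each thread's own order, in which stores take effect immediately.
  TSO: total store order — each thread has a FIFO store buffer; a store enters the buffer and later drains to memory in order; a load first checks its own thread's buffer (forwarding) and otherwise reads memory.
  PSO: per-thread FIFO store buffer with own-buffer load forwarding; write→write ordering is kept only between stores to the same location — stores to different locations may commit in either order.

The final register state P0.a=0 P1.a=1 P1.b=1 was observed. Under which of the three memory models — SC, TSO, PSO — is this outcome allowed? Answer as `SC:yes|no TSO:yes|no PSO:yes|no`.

outcome vector order: (P0.a,P1.a,P1.b)
[SC] allowed = {<0 0 2>, <0 1 2>, <0 2 2>, <1 0 0>, <1 0 1>, <1 0 2>, <1 1 1>, <1 1 2>, <1 2 2>}
[TSO] allowed = {<0 0 0>, <0 0 1>, <0 0 2>, <0 1 1>, <0 1 2>, <0 2 2>, <1 0 0>, <1 0 1>, <1 0 2>, <1 1 1>, <1 1 2>, <1 2 2>}
[PSO] allowed = {<0 0 0>, <0 0 1>, <0 0 2>, <0 1 1>, <0 1 2>, <0 2 2>, <1 0 0>, <1 0 1>, <1 0 2>, <1 1 1>, <1 1 2>, <1 2 2>}
target <0 1 1> ∈ {TSO,PSO}

SC:no TSO:yes PSO:yes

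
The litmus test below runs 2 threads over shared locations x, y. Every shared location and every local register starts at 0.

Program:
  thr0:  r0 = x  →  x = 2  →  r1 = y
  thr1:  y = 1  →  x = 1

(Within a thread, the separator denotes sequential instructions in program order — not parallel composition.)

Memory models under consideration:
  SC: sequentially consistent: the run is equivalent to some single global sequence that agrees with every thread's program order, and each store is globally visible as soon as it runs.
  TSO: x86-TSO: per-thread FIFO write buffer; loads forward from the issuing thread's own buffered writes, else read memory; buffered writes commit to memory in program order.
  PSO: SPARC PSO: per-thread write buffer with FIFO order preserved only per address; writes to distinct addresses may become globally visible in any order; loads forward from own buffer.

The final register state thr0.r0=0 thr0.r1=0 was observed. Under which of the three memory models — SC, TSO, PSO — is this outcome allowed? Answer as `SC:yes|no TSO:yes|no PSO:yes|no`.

SC:yes TSO:yes PSO:yes

outcome vector order: (thr0.r0,thr0.r1)
[SC] allowed = {00, 01, 11}
[TSO] allowed = {00, 01, 11}
[PSO] allowed = {00, 01, 10, 11}
target 00 ∈ {SC,TSO,PSO}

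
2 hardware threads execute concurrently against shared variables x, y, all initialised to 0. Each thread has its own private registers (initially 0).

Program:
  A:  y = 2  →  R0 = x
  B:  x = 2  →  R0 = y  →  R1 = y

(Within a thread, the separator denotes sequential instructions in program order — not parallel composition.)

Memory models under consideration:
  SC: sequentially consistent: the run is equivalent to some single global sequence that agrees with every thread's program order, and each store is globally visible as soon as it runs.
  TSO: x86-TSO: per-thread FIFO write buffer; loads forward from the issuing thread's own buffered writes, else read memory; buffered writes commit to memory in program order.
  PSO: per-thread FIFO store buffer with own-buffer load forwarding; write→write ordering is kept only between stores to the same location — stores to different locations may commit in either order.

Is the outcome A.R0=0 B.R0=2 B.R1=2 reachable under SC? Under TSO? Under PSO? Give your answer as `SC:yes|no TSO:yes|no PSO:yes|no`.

SC:yes TSO:yes PSO:yes

outcome vector order: (A.R0,B.R0,B.R1)
SC: 4 outcomes — {(0,2,2); (2,0,0); (2,0,2); (2,2,2)}
TSO: 6 outcomes — {(0,0,0); (0,0,2); (0,2,2); (2,0,0); (2,0,2); (2,2,2)}
PSO: 6 outcomes — {(0,0,0); (0,0,2); (0,2,2); (2,0,0); (2,0,2); (2,2,2)}
target (0,2,2) ∈ {SC,TSO,PSO}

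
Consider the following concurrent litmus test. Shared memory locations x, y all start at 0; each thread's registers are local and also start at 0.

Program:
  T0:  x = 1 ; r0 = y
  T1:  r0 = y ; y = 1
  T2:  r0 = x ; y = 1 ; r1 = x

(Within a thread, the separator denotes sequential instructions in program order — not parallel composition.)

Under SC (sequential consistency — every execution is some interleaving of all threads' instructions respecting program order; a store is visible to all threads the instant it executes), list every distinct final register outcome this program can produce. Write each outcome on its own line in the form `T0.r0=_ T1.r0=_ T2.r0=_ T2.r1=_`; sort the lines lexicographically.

outcome vector order: (T0.r0,T1.r0,T2.r0,T2.r1)
|SC outcomes| = 10

T0.r0=0 T1.r0=0 T2.r0=0 T2.r1=1
T0.r0=0 T1.r0=0 T2.r0=1 T2.r1=1
T0.r0=0 T1.r0=1 T2.r0=0 T2.r1=1
T0.r0=0 T1.r0=1 T2.r0=1 T2.r1=1
T0.r0=1 T1.r0=0 T2.r0=0 T2.r1=0
T0.r0=1 T1.r0=0 T2.r0=0 T2.r1=1
T0.r0=1 T1.r0=0 T2.r0=1 T2.r1=1
T0.r0=1 T1.r0=1 T2.r0=0 T2.r1=0
T0.r0=1 T1.r0=1 T2.r0=0 T2.r1=1
T0.r0=1 T1.r0=1 T2.r0=1 T2.r1=1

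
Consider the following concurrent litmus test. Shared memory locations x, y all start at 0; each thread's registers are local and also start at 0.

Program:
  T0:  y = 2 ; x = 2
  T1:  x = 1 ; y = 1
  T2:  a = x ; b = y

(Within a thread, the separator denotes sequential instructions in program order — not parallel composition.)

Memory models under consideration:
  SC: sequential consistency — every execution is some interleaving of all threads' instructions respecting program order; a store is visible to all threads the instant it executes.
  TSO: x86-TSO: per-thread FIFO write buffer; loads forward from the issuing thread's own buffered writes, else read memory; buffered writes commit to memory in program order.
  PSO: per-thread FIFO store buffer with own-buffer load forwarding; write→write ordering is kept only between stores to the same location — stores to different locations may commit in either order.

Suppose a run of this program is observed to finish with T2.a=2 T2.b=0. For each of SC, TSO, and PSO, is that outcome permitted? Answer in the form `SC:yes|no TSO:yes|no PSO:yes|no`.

SC:no TSO:no PSO:yes

outcome vector order: (T2.a,T2.b)
SC: 8 outcomes — {0/0; 0/1; 0/2; 1/0; 1/1; 1/2; 2/1; 2/2}
TSO: 8 outcomes — {0/0; 0/1; 0/2; 1/0; 1/1; 1/2; 2/1; 2/2}
PSO: 9 outcomes — {0/0; 0/1; 0/2; 1/0; 1/1; 1/2; 2/0; 2/1; 2/2}
target 2/0 ∈ {PSO}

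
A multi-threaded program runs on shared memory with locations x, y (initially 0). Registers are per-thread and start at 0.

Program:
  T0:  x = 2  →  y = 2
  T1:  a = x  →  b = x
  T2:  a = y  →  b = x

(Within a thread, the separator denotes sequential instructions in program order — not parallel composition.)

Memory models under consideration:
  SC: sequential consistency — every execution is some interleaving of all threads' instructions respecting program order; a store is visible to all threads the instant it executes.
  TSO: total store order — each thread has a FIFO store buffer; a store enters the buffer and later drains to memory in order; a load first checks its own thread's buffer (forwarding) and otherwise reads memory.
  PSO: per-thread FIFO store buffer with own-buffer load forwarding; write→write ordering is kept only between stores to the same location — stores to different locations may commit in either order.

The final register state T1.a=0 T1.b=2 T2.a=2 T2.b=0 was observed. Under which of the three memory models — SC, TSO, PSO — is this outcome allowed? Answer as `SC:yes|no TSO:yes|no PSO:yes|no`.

outcome vector order: (T1.a,T1.b,T2.a,T2.b)
[SC] allowed = {0/0/0/0 0/0/0/2 0/0/2/2 0/2/0/0 0/2/0/2 0/2/2/2 2/2/0/0 2/2/0/2 2/2/2/2}
[TSO] allowed = {0/0/0/0 0/0/0/2 0/0/2/2 0/2/0/0 0/2/0/2 0/2/2/2 2/2/0/0 2/2/0/2 2/2/2/2}
[PSO] allowed = {0/0/0/0 0/0/0/2 0/0/2/0 0/0/2/2 0/2/0/0 0/2/0/2 0/2/2/0 0/2/2/2 2/2/0/0 2/2/0/2 2/2/2/0 2/2/2/2}
target 0/2/2/0 ∈ {PSO}

SC:no TSO:no PSO:yes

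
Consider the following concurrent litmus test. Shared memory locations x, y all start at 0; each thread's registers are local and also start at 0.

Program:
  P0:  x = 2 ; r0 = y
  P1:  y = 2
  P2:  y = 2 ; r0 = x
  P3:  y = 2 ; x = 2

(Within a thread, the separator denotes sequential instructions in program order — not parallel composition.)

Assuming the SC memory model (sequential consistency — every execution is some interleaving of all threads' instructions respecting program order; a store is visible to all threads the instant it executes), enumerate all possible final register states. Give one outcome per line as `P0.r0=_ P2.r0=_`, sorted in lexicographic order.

P0.r0=0 P2.r0=2
P0.r0=2 P2.r0=0
P0.r0=2 P2.r0=2

outcome vector order: (P0.r0,P2.r0)
|SC outcomes| = 3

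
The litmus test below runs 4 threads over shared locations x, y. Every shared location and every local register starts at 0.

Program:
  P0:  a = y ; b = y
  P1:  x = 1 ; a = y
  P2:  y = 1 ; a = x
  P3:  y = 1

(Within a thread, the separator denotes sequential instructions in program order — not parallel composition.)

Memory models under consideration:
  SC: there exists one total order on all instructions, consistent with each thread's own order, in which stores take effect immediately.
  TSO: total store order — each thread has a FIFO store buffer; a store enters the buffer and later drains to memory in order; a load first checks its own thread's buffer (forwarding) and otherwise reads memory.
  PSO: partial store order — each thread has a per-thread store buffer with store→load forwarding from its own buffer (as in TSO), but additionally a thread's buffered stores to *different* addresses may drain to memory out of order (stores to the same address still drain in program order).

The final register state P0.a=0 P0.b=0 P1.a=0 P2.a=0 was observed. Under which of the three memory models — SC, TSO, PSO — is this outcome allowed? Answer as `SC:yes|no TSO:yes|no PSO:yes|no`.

SC:no TSO:yes PSO:yes

outcome vector order: (P0.a,P0.b,P1.a,P2.a)
[SC] allowed = {<0 0 0 1>; <0 0 1 0>; <0 0 1 1>; <0 1 0 1>; <0 1 1 0>; <0 1 1 1>; <1 1 0 1>; <1 1 1 0>; <1 1 1 1>}
[TSO] allowed = {<0 0 0 0>; <0 0 0 1>; <0 0 1 0>; <0 0 1 1>; <0 1 0 0>; <0 1 0 1>; <0 1 1 0>; <0 1 1 1>; <1 1 0 0>; <1 1 0 1>; <1 1 1 0>; <1 1 1 1>}
[PSO] allowed = {<0 0 0 0>; <0 0 0 1>; <0 0 1 0>; <0 0 1 1>; <0 1 0 0>; <0 1 0 1>; <0 1 1 0>; <0 1 1 1>; <1 1 0 0>; <1 1 0 1>; <1 1 1 0>; <1 1 1 1>}
target <0 0 0 0> ∈ {TSO,PSO}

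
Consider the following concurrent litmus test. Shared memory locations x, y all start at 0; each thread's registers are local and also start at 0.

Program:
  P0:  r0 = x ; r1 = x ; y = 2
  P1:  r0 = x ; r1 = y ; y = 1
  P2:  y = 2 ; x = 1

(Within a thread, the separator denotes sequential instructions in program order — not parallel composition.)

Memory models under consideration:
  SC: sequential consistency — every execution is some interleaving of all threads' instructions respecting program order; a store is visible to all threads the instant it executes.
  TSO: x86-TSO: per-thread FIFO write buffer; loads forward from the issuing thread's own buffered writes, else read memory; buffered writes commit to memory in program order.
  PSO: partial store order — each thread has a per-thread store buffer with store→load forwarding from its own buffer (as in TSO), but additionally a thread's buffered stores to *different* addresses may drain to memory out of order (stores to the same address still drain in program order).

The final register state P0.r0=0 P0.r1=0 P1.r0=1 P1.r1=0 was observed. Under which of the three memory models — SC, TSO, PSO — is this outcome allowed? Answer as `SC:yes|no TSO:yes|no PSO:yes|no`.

outcome vector order: (P0.r0,P0.r1,P1.r0,P1.r1)
[SC] allowed = {(0,0,0,0) (0,0,0,2) (0,0,1,2) (0,1,0,0) (0,1,0,2) (0,1,1,2) (1,1,0,0) (1,1,0,2) (1,1,1,2)}
[TSO] allowed = {(0,0,0,0) (0,0,0,2) (0,0,1,2) (0,1,0,0) (0,1,0,2) (0,1,1,2) (1,1,0,0) (1,1,0,2) (1,1,1,2)}
[PSO] allowed = {(0,0,0,0) (0,0,0,2) (0,0,1,0) (0,0,1,2) (0,1,0,0) (0,1,0,2) (0,1,1,0) (0,1,1,2) (1,1,0,0) (1,1,0,2) (1,1,1,0) (1,1,1,2)}
target (0,0,1,0) ∈ {PSO}

SC:no TSO:no PSO:yes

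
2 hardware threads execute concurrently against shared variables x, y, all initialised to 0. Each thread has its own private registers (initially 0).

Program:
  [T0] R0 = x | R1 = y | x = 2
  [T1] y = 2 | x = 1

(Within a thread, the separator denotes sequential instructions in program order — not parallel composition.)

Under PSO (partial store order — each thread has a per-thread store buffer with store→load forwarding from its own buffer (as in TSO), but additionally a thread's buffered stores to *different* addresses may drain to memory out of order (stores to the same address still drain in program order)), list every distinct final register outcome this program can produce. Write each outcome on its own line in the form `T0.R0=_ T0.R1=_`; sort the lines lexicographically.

T0.R0=0 T0.R1=0
T0.R0=0 T0.R1=2
T0.R0=1 T0.R1=0
T0.R0=1 T0.R1=2

outcome vector order: (T0.R0,T0.R1)
|PSO outcomes| = 4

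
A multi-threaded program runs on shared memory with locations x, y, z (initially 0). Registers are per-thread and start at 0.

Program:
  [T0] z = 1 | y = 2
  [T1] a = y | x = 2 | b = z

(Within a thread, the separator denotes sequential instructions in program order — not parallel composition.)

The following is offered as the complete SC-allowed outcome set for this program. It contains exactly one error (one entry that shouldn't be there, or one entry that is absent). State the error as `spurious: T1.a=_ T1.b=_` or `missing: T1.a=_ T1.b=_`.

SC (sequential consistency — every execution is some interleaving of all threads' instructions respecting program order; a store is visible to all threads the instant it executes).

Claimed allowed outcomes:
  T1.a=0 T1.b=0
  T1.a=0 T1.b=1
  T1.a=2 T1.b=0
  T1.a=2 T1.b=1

outcome vector order: (T1.a,T1.b)
under SC → (0,0), (0,1), (2,1)
claimed∖SC = {(2,0)}

spurious: T1.a=2 T1.b=0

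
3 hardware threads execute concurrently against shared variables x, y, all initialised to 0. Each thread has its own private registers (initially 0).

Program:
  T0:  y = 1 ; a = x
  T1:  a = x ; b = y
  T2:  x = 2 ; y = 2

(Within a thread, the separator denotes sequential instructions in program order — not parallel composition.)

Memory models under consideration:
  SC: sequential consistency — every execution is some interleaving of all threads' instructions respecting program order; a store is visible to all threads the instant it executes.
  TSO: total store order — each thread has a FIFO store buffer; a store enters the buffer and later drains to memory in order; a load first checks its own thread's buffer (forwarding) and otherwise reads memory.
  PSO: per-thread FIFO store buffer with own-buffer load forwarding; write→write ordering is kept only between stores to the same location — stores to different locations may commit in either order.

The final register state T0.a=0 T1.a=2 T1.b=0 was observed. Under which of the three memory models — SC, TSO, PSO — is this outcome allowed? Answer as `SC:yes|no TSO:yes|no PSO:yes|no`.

outcome vector order: (T0.a,T1.a,T1.b)
[SC] allowed = {0/0/0, 0/0/1, 0/0/2, 0/2/1, 0/2/2, 2/0/0, 2/0/1, 2/0/2, 2/2/0, 2/2/1, 2/2/2}
[TSO] allowed = {0/0/0, 0/0/1, 0/0/2, 0/2/0, 0/2/1, 0/2/2, 2/0/0, 2/0/1, 2/0/2, 2/2/0, 2/2/1, 2/2/2}
[PSO] allowed = {0/0/0, 0/0/1, 0/0/2, 0/2/0, 0/2/1, 0/2/2, 2/0/0, 2/0/1, 2/0/2, 2/2/0, 2/2/1, 2/2/2}
target 0/2/0 ∈ {TSO,PSO}

SC:no TSO:yes PSO:yes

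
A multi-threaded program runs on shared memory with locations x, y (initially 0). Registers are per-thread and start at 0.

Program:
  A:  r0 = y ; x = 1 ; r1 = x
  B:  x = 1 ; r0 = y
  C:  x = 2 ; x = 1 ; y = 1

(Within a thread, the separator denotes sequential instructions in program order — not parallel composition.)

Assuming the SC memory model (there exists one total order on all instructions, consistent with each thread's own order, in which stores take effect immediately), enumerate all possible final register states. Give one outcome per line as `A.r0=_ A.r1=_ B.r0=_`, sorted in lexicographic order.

A.r0=0 A.r1=1 B.r0=0
A.r0=0 A.r1=1 B.r0=1
A.r0=0 A.r1=2 B.r0=0
A.r0=0 A.r1=2 B.r0=1
A.r0=1 A.r1=1 B.r0=0
A.r0=1 A.r1=1 B.r0=1

outcome vector order: (A.r0,A.r1,B.r0)
|SC outcomes| = 6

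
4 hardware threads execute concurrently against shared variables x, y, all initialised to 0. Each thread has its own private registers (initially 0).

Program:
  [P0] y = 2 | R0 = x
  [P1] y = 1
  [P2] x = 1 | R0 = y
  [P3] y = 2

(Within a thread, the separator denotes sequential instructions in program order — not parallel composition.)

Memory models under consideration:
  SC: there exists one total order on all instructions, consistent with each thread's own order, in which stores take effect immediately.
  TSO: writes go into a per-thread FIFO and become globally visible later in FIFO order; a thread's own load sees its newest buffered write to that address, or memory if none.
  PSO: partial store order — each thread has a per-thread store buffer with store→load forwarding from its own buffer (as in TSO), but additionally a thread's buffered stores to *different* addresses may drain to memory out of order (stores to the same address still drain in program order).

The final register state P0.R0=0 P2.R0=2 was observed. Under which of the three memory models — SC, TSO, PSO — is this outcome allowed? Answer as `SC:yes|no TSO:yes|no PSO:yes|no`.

outcome vector order: (P0.R0,P2.R0)
SC: 5 outcomes — {(0,1) (0,2) (1,0) (1,1) (1,2)}
TSO: 6 outcomes — {(0,0) (0,1) (0,2) (1,0) (1,1) (1,2)}
PSO: 6 outcomes — {(0,0) (0,1) (0,2) (1,0) (1,1) (1,2)}
target (0,2) ∈ {SC,TSO,PSO}

SC:yes TSO:yes PSO:yes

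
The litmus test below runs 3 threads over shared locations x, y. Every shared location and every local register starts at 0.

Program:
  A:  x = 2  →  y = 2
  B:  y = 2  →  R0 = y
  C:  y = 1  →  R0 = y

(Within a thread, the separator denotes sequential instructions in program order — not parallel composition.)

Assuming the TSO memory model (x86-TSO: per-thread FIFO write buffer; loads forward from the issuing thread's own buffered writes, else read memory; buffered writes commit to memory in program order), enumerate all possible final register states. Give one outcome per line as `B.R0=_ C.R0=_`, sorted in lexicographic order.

B.R0=1 C.R0=1
B.R0=1 C.R0=2
B.R0=2 C.R0=1
B.R0=2 C.R0=2

outcome vector order: (B.R0,C.R0)
|TSO outcomes| = 4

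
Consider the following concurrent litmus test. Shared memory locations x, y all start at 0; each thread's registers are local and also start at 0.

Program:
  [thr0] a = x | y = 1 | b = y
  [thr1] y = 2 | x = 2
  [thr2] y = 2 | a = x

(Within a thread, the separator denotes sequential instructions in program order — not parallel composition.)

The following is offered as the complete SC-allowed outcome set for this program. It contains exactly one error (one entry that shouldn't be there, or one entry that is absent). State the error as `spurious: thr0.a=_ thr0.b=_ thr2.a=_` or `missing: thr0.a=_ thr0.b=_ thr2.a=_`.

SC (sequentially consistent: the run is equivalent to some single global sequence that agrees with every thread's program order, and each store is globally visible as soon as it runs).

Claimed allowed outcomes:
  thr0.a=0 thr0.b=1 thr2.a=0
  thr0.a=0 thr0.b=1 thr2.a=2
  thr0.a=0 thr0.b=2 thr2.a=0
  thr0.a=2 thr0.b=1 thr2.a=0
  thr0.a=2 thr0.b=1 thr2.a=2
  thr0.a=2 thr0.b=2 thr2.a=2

outcome vector order: (thr0.a,thr0.b,thr2.a)
[SC] allowed = {(0,1,0) (0,1,2) (0,2,0) (0,2,2) (2,1,0) (2,1,2) (2,2,2)}
SC∖claimed = {(0,2,2)}

missing: thr0.a=0 thr0.b=2 thr2.a=2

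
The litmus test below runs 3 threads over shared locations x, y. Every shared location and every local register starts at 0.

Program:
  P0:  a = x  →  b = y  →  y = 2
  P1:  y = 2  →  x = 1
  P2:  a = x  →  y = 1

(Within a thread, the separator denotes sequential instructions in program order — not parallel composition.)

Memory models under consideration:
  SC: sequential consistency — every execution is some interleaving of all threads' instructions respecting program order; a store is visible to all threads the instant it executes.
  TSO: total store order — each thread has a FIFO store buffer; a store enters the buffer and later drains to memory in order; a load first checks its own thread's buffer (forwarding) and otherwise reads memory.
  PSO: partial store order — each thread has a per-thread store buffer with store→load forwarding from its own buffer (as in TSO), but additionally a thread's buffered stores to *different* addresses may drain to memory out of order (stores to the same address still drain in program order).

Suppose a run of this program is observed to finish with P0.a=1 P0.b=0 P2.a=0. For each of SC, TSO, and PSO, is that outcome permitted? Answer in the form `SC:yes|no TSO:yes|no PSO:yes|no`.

outcome vector order: (P0.a,P0.b,P2.a)
SC (10): 000; 001; 010; 011; 020; 021; 110; 111; 120; 121
TSO (10): 000; 001; 010; 011; 020; 021; 110; 111; 120; 121
PSO (12): 000; 001; 010; 011; 020; 021; 100; 101; 110; 111; 120; 121
target 100 ∈ {PSO}

SC:no TSO:no PSO:yes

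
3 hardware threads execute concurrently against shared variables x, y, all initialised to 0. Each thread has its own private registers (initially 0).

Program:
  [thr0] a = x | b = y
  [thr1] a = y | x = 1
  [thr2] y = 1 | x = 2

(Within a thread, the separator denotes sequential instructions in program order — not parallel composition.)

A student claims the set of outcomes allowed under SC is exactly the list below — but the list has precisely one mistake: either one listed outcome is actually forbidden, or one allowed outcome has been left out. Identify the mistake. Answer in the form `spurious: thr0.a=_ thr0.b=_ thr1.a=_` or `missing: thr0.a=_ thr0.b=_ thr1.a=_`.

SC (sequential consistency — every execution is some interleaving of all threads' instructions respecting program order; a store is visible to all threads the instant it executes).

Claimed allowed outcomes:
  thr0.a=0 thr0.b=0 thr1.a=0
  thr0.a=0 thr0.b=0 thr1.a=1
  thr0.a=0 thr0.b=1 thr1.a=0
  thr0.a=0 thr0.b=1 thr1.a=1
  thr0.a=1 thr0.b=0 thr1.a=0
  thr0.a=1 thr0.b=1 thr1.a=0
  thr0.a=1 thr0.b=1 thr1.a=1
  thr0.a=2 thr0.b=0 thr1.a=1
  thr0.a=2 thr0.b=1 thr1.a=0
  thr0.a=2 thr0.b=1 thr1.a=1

spurious: thr0.a=2 thr0.b=0 thr1.a=1

outcome vector order: (thr0.a,thr0.b,thr1.a)
under SC → (0,0,0), (0,0,1), (0,1,0), (0,1,1), (1,0,0), (1,1,0), (1,1,1), (2,1,0), (2,1,1)
claimed∖SC = {(2,0,1)}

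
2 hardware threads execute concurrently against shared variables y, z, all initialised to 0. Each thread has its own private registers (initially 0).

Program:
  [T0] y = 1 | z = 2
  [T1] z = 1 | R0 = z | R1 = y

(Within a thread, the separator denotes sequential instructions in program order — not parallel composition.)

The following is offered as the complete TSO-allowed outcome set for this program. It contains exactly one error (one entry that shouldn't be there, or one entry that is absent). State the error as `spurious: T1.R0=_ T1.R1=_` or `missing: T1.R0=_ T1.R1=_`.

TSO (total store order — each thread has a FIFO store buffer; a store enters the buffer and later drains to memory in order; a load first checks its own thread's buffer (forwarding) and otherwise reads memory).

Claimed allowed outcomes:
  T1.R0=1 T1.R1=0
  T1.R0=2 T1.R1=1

outcome vector order: (T1.R0,T1.R1)
under TSO → 1/0; 1/1; 2/1
TSO∖claimed = {1/1}

missing: T1.R0=1 T1.R1=1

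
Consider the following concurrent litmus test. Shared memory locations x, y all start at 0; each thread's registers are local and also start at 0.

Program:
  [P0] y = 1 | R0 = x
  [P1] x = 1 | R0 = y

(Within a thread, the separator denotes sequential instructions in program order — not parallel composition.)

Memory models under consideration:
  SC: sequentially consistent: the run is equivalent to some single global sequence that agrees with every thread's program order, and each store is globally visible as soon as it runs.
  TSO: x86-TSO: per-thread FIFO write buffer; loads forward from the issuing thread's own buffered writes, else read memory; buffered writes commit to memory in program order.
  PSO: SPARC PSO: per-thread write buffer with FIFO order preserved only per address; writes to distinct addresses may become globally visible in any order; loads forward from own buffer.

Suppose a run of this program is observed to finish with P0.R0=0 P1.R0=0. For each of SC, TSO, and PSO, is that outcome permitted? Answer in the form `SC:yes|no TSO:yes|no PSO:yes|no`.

outcome vector order: (P0.R0,P1.R0)
SC: 3 outcomes — {01; 10; 11}
TSO: 4 outcomes — {00; 01; 10; 11}
PSO: 4 outcomes — {00; 01; 10; 11}
target 00 ∈ {TSO,PSO}

SC:no TSO:yes PSO:yes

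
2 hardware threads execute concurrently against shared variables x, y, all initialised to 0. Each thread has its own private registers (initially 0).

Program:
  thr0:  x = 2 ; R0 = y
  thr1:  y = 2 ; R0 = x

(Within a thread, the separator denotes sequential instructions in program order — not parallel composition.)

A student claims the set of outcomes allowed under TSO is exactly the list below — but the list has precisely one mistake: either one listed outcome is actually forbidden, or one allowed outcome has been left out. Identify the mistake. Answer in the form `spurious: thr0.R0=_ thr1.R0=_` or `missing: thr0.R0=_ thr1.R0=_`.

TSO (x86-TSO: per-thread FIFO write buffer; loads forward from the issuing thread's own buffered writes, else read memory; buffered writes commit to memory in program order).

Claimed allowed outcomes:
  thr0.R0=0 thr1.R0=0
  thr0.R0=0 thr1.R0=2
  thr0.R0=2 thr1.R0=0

missing: thr0.R0=2 thr1.R0=2

outcome vector order: (thr0.R0,thr1.R0)
TSO: 4 outcomes — {00 02 20 22}
TSO∖claimed = {22}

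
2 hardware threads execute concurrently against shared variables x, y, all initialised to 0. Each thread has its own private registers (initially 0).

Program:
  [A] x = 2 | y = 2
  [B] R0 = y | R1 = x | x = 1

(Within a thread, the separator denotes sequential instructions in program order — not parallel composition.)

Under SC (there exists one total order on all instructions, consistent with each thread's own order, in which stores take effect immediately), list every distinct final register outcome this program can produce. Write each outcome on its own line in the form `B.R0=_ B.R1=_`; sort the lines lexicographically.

B.R0=0 B.R1=0
B.R0=0 B.R1=2
B.R0=2 B.R1=2

outcome vector order: (B.R0,B.R1)
|SC outcomes| = 3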